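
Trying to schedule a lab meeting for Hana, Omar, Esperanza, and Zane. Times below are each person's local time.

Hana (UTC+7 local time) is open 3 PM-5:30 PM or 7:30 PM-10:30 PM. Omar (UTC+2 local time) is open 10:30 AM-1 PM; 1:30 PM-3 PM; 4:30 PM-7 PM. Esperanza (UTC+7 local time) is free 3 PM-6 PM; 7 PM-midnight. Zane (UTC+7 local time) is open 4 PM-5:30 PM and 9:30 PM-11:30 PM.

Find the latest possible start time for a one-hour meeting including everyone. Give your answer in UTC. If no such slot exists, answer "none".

14:30

Hana in UTC: 08:00-10:30, 12:30-15:30 (subtract 7h to convert from UTC+7).
Omar in UTC: 08:30-11:00, 11:30-13:00, 14:30-17:00 (subtract 2h to convert from UTC+2).
Esperanza in UTC: 08:00-11:00, 12:00-17:00 (subtract 7h to convert from UTC+7).
Zane in UTC: 09:00-10:30, 14:30-16:30 (subtract 7h to convert from UTC+7).
Hana ∩ Omar: 08:30-10:30, 12:30-13:00, 14:30-15:30.
Hana ∩ Omar ∩ Esperanza: 08:30-10:30, 12:30-13:00, 14:30-15:30.
Hana ∩ Omar ∩ Esperanza ∩ Zane: 09:00-10:30, 14:30-15:30.
The last common window of at least 60 minutes is 14:30-15:30; a 60-minute meeting can start as late as 14:30 and still end by 15:30.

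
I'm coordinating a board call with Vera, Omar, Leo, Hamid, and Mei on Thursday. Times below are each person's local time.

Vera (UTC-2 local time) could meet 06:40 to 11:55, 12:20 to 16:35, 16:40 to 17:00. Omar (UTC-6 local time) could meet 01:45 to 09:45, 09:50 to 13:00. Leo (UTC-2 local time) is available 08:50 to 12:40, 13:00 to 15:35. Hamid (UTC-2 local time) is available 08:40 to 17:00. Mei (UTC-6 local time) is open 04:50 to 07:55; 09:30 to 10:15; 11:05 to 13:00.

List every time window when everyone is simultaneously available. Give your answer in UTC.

10:50-13:55, 15:30-15:45, 15:50-16:15, 17:05-17:35

Vera in UTC: 08:40-13:55, 14:20-18:35, 18:40-19:00 (add 2h to convert from UTC-2).
Omar in UTC: 07:45-15:45, 15:50-19:00 (add 6h to convert from UTC-6).
Leo in UTC: 10:50-14:40, 15:00-17:35 (add 2h to convert from UTC-2).
Hamid in UTC: 10:40-19:00 (add 2h to convert from UTC-2).
Mei in UTC: 10:50-13:55, 15:30-16:15, 17:05-19:00 (add 6h to convert from UTC-6).
Vera ∩ Omar: 08:40-13:55, 14:20-15:45, 15:50-18:35, 18:40-19:00.
Vera ∩ Omar ∩ Leo: 10:50-13:55, 14:20-14:40, 15:00-15:45, 15:50-17:35.
Vera ∩ Omar ∩ Leo ∩ Hamid: 10:50-13:55, 14:20-14:40, 15:00-15:45, 15:50-17:35.
Vera ∩ Omar ∩ Leo ∩ Hamid ∩ Mei: 10:50-13:55, 15:30-15:45, 15:50-16:15, 17:05-17:35.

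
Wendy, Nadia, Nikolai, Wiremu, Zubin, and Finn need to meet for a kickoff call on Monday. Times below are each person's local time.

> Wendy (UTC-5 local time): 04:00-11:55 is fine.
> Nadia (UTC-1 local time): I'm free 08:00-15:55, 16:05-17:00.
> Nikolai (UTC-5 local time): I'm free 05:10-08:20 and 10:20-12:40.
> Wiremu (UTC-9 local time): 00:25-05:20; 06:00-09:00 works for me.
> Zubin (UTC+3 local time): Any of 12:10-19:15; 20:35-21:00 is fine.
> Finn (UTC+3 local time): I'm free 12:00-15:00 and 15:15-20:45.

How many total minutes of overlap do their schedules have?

Wendy in UTC: 09:00-16:55 (add 5h to convert from UTC-5).
Nadia in UTC: 09:00-16:55, 17:05-18:00 (add 1h to convert from UTC-1).
Nikolai in UTC: 10:10-13:20, 15:20-17:40 (add 5h to convert from UTC-5).
Wiremu in UTC: 09:25-14:20, 15:00-18:00 (add 9h to convert from UTC-9).
Zubin in UTC: 09:10-16:15, 17:35-18:00 (subtract 3h to convert from UTC+3).
Finn in UTC: 09:00-12:00, 12:15-17:45 (subtract 3h to convert from UTC+3).
Wendy ∩ Nadia: 09:00-16:55.
Wendy ∩ Nadia ∩ Nikolai: 10:10-13:20, 15:20-16:55.
Wendy ∩ Nadia ∩ Nikolai ∩ Wiremu: 10:10-13:20, 15:20-16:55.
Wendy ∩ Nadia ∩ Nikolai ∩ Wiremu ∩ Zubin: 10:10-13:20, 15:20-16:15.
Wendy ∩ Nadia ∩ Nikolai ∩ Wiremu ∩ Zubin ∩ Finn: 10:10-12:00, 12:15-13:20, 15:20-16:15.
Summing the common windows: 110 + 65 + 55 = 230 minutes.

230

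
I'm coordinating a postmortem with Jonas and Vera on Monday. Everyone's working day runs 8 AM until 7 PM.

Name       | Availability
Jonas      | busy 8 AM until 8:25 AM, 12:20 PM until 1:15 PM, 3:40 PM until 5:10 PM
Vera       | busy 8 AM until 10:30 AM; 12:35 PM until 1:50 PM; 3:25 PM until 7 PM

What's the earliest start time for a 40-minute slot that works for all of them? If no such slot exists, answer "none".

Jonas free: 08:25-12:20, 13:15-15:40, 17:10-19:00 (invert busy blocks within the working day).
Vera free: 10:30-12:35, 13:50-15:25 (invert busy blocks within the working day).
Jonas ∩ Vera: 10:30-12:20, 13:50-15:25.
The first common window of at least 40 minutes is 10:30-12:20, so the earliest start is 10:30.

10:30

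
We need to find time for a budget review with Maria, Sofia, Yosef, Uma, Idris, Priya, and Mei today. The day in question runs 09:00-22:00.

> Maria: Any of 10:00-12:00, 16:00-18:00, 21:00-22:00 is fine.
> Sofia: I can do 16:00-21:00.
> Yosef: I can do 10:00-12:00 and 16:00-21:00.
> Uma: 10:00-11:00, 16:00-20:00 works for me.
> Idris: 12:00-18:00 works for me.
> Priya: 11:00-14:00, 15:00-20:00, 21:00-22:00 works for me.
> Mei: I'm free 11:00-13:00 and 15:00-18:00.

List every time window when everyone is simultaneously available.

16:00-18:00

Maria ∩ Sofia: 16:00-18:00.
Maria ∩ Sofia ∩ Yosef: 16:00-18:00.
Maria ∩ Sofia ∩ Yosef ∩ Uma: 16:00-18:00.
Maria ∩ Sofia ∩ Yosef ∩ Uma ∩ Idris: 16:00-18:00.
Maria ∩ Sofia ∩ Yosef ∩ Uma ∩ Idris ∩ Priya: 16:00-18:00.
Maria ∩ Sofia ∩ Yosef ∩ Uma ∩ Idris ∩ Priya ∩ Mei: 16:00-18:00.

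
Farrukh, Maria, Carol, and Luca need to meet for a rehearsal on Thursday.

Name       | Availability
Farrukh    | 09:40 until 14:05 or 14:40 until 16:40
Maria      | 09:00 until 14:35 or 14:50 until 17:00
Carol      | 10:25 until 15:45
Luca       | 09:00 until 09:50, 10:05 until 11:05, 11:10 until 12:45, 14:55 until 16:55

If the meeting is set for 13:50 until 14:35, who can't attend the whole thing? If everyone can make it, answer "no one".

Farrukh, Luca

Farrukh: not fully free for 13:50-14:35. Maria: free for 13:50-14:35. Carol: free for 13:50-14:35. Luca: not fully free for 13:50-14:35.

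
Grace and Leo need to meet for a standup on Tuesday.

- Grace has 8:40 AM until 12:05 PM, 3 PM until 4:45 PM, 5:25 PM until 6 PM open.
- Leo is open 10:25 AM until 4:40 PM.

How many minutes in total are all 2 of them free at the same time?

Grace ∩ Leo: 10:25-12:05, 15:00-16:40.
Those are the intersection windows.
Summing the common windows: 100 + 100 = 200 minutes.

200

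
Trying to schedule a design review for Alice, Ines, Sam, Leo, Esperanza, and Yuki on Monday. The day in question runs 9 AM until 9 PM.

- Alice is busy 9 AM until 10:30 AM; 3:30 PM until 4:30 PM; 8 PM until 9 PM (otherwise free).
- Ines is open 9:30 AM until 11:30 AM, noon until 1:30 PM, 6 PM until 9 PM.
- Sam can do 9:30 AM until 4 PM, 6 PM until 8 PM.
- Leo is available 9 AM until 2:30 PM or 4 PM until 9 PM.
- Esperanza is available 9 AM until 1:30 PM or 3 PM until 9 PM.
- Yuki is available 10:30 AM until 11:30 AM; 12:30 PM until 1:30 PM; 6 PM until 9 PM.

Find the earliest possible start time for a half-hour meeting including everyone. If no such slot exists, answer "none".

10:30

Alice free: 10:30-15:30, 16:30-20:00 (invert busy blocks within the working day).
Ines free: 09:30-11:30, 12:00-13:30, 18:00-21:00.
Sam free: 09:30-16:00, 18:00-20:00.
Leo free: 09:00-14:30, 16:00-21:00.
Esperanza free: 09:00-13:30, 15:00-21:00.
Yuki free: 10:30-11:30, 12:30-13:30, 18:00-21:00.
Alice ∩ Ines: 10:30-11:30, 12:00-13:30, 18:00-20:00.
Alice ∩ Ines ∩ Sam: 10:30-11:30, 12:00-13:30, 18:00-20:00.
Alice ∩ Ines ∩ Sam ∩ Leo: 10:30-11:30, 12:00-13:30, 18:00-20:00.
Alice ∩ Ines ∩ Sam ∩ Leo ∩ Esperanza: 10:30-11:30, 12:00-13:30, 18:00-20:00.
Alice ∩ Ines ∩ Sam ∩ Leo ∩ Esperanza ∩ Yuki: 10:30-11:30, 12:30-13:30, 18:00-20:00.
So the common availability across everyone is 10:30-11:30, 12:30-13:30, 18:00-20:00.
The first common window of at least 30 minutes is 10:30-11:30, so the earliest start is 10:30.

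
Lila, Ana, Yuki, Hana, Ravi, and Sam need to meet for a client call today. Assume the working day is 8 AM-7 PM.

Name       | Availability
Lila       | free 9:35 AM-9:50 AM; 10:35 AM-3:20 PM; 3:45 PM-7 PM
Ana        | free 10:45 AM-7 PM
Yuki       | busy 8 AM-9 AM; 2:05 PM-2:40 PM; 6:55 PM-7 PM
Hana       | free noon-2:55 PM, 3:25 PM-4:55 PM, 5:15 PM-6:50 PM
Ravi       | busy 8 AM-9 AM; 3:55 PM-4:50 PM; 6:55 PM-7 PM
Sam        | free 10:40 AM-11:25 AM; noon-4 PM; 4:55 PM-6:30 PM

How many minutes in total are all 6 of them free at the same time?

225

Lila free: 09:35-09:50, 10:35-15:20, 15:45-19:00.
Ana free: 10:45-19:00.
Yuki free: 09:00-14:05, 14:40-18:55 (invert busy blocks within the working day).
Hana free: 12:00-14:55, 15:25-16:55, 17:15-18:50.
Ravi free: 09:00-15:55, 16:50-18:55 (invert busy blocks within the working day).
Sam free: 10:40-11:25, 12:00-16:00, 16:55-18:30.
Lila ∩ Ana: 10:45-15:20, 15:45-19:00.
Lila ∩ Ana ∩ Yuki: 10:45-14:05, 14:40-15:20, 15:45-18:55.
Lila ∩ Ana ∩ Yuki ∩ Hana: 12:00-14:05, 14:40-14:55, 15:45-16:55, 17:15-18:50.
Lila ∩ Ana ∩ Yuki ∩ Hana ∩ Ravi: 12:00-14:05, 14:40-14:55, 15:45-15:55, 16:50-16:55, 17:15-18:50.
Lila ∩ Ana ∩ Yuki ∩ Hana ∩ Ravi ∩ Sam: 12:00-14:05, 14:40-14:55, 15:45-15:55, 17:15-18:30.
Summing the common windows: 125 + 15 + 10 + 75 = 225 minutes.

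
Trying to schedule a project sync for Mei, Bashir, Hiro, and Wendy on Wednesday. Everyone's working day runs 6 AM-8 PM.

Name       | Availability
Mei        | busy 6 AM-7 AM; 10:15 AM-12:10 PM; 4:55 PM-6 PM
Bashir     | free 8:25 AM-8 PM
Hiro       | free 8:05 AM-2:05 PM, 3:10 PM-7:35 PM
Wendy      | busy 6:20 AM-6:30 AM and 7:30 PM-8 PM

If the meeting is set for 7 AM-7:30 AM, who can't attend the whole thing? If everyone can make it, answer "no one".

Bashir, Hiro

Mei free: 07:00-10:15, 12:10-16:55, 18:00-20:00 (invert busy blocks within the working day).
Bashir free: 08:25-20:00.
Hiro free: 08:05-14:05, 15:10-19:35.
Wendy free: 06:00-06:20, 06:30-19:30 (invert busy blocks within the working day).
Mei: free for 07:00-07:30. Bashir: not fully free for 07:00-07:30. Hiro: not fully free for 07:00-07:30. Wendy: free for 07:00-07:30.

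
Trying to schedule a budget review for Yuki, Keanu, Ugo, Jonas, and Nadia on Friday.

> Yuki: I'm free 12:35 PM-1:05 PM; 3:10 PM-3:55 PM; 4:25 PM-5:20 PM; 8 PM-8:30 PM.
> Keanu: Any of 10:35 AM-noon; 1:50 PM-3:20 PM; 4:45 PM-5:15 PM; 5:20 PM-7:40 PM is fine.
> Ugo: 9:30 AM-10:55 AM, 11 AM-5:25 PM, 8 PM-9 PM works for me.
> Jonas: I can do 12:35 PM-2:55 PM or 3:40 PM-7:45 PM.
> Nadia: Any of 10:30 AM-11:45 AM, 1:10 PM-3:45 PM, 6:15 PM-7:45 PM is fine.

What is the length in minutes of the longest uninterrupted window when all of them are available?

Yuki ∩ Keanu: 15:10-15:20, 16:45-17:15.
Yuki ∩ Keanu ∩ Ugo: 15:10-15:20, 16:45-17:15.
Yuki ∩ Keanu ∩ Ugo ∩ Jonas: 16:45-17:15.
Yuki ∩ Keanu ∩ Ugo ∩ Jonas ∩ Nadia: ∅.
There is no time when everyone is free.
No common window exists, so the longest block is 0 minutes.

0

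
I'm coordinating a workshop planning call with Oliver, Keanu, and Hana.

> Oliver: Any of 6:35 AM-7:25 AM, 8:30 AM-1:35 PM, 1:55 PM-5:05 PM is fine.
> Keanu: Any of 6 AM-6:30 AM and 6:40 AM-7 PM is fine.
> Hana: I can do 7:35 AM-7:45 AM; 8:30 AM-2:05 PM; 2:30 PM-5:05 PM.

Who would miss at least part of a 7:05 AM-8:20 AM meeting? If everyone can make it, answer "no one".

Oliver: not fully free for 07:05-08:20. Keanu: free for 07:05-08:20. Hana: not fully free for 07:05-08:20.

Hana, Oliver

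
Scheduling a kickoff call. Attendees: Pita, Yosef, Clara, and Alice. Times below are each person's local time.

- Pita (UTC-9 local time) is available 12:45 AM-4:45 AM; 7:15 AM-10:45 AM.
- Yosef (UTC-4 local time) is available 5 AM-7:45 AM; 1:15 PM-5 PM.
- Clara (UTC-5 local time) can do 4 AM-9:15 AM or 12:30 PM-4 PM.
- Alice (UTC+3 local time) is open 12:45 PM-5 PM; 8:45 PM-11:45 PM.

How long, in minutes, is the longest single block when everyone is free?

120

Pita in UTC: 09:45-13:45, 16:15-19:45 (add 9h to convert from UTC-9).
Yosef in UTC: 09:00-11:45, 17:15-21:00 (add 4h to convert from UTC-4).
Clara in UTC: 09:00-14:15, 17:30-21:00 (add 5h to convert from UTC-5).
Alice in UTC: 09:45-14:00, 17:45-20:45 (subtract 3h to convert from UTC+3).
Pita ∩ Yosef: 09:45-11:45, 17:15-19:45.
Pita ∩ Yosef ∩ Clara: 09:45-11:45, 17:30-19:45.
Pita ∩ Yosef ∩ Clara ∩ Alice: 09:45-11:45, 17:45-19:45.
The longest is 09:45-11:45 at 120 minutes.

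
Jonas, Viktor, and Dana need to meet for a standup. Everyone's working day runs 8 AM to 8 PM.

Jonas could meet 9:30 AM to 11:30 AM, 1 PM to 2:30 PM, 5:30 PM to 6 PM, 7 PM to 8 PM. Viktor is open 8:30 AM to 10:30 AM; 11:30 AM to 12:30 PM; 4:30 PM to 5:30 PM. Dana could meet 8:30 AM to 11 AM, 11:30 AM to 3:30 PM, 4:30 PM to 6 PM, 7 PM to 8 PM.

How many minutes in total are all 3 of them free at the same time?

60

Jonas ∩ Viktor: 09:30-10:30.
Jonas ∩ Viktor ∩ Dana: 09:30-10:30.
That's a single block of 60 minutes.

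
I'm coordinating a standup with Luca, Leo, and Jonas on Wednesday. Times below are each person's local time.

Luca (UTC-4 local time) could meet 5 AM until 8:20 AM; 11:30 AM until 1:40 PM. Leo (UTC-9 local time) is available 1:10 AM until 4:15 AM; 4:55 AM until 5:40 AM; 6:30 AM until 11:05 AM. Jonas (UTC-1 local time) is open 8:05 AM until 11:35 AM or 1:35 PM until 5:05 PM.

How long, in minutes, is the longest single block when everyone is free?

130

Luca in UTC: 09:00-12:20, 15:30-17:40 (add 4h to convert from UTC-4).
Leo in UTC: 10:10-13:15, 13:55-14:40, 15:30-20:05 (add 9h to convert from UTC-9).
Jonas in UTC: 09:05-12:35, 14:35-18:05 (add 1h to convert from UTC-1).
Luca ∩ Leo: 10:10-12:20, 15:30-17:40.
Luca ∩ Leo ∩ Jonas: 10:10-12:20, 15:30-17:40.
The longest is 10:10-12:20 at 130 minutes.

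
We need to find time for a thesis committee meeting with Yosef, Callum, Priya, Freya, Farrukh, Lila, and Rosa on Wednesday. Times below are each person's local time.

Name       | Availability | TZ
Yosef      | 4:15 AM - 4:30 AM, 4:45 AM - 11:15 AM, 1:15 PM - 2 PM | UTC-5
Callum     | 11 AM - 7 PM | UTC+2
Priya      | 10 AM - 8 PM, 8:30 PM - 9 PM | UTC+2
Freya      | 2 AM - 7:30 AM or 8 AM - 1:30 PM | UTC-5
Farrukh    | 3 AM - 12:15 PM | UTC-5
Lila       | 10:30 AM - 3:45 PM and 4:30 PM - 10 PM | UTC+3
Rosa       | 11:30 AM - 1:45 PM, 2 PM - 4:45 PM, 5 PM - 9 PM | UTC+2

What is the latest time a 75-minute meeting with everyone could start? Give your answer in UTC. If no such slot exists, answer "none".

15:00

Yosef in UTC: 09:15-09:30, 09:45-16:15, 18:15-19:00 (add 5h to convert from UTC-5).
Callum in UTC: 09:00-17:00 (subtract 2h to convert from UTC+2).
Priya in UTC: 08:00-18:00, 18:30-19:00 (subtract 2h to convert from UTC+2).
Freya in UTC: 07:00-12:30, 13:00-18:30 (add 5h to convert from UTC-5).
Farrukh in UTC: 08:00-17:15 (add 5h to convert from UTC-5).
Lila in UTC: 07:30-12:45, 13:30-19:00 (subtract 3h to convert from UTC+3).
Rosa in UTC: 09:30-11:45, 12:00-14:45, 15:00-19:00 (subtract 2h to convert from UTC+2).
Yosef ∩ Callum: 09:15-09:30, 09:45-16:15.
Yosef ∩ Callum ∩ Priya: 09:15-09:30, 09:45-16:15.
Yosef ∩ Callum ∩ Priya ∩ Freya: 09:15-09:30, 09:45-12:30, 13:00-16:15.
Yosef ∩ Callum ∩ Priya ∩ Freya ∩ Farrukh: 09:15-09:30, 09:45-12:30, 13:00-16:15.
Yosef ∩ Callum ∩ Priya ∩ Freya ∩ Farrukh ∩ Lila: 09:15-09:30, 09:45-12:30, 13:30-16:15.
Yosef ∩ Callum ∩ Priya ∩ Freya ∩ Farrukh ∩ Lila ∩ Rosa: 09:45-11:45, 12:00-12:30, 13:30-14:45, 15:00-16:15.
So the common availability across everyone is 09:45-11:45, 12:00-12:30, 13:30-14:45, 15:00-16:15.
The last common window of at least 75 minutes is 15:00-16:15; a 75-minute meeting can start as late as 15:00 and still end by 16:15.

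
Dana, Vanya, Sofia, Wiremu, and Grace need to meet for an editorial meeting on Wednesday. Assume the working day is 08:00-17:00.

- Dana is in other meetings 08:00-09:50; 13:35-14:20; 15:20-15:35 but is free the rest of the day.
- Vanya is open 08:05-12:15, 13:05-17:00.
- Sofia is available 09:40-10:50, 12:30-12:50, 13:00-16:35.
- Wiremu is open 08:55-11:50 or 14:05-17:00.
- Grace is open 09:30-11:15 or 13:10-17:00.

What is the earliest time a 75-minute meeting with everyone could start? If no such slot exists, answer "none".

Dana free: 09:50-13:35, 14:20-15:20, 15:35-17:00 (invert busy blocks within the working day).
Vanya free: 08:05-12:15, 13:05-17:00.
Sofia free: 09:40-10:50, 12:30-12:50, 13:00-16:35.
Wiremu free: 08:55-11:50, 14:05-17:00.
Grace free: 09:30-11:15, 13:10-17:00.
Dana ∩ Vanya: 09:50-12:15, 13:05-13:35, 14:20-15:20, 15:35-17:00.
Dana ∩ Vanya ∩ Sofia: 09:50-10:50, 13:05-13:35, 14:20-15:20, 15:35-16:35.
Dana ∩ Vanya ∩ Sofia ∩ Wiremu: 09:50-10:50, 14:20-15:20, 15:35-16:35.
Dana ∩ Vanya ∩ Sofia ∩ Wiremu ∩ Grace: 09:50-10:50, 14:20-15:20, 15:35-16:35.
So the common availability across everyone is 09:50-10:50, 14:20-15:20, 15:35-16:35.
No common window is at least 75 minutes long.

none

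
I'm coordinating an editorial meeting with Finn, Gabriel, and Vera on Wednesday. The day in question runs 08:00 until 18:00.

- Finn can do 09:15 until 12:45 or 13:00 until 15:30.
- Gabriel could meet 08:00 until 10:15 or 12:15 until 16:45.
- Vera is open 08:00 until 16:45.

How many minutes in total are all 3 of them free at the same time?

Finn ∩ Gabriel: 09:15-10:15, 12:15-12:45, 13:00-15:30.
Finn ∩ Gabriel ∩ Vera: 09:15-10:15, 12:15-12:45, 13:00-15:30.
Summing the common windows: 60 + 30 + 150 = 240 minutes.

240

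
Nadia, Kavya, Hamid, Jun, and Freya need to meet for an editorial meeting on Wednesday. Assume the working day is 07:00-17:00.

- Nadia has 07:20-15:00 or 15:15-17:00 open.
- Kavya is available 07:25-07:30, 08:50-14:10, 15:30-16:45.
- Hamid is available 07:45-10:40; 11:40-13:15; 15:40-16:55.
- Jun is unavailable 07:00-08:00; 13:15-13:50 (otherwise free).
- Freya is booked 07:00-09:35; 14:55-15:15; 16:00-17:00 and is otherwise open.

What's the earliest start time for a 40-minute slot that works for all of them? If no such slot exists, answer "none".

09:35

Nadia free: 07:20-15:00, 15:15-17:00.
Kavya free: 07:25-07:30, 08:50-14:10, 15:30-16:45.
Hamid free: 07:45-10:40, 11:40-13:15, 15:40-16:55.
Jun free: 08:00-13:15, 13:50-17:00 (invert busy blocks within the working day).
Freya free: 09:35-14:55, 15:15-16:00 (invert busy blocks within the working day).
Nadia ∩ Kavya: 07:25-07:30, 08:50-14:10, 15:30-16:45.
Nadia ∩ Kavya ∩ Hamid: 08:50-10:40, 11:40-13:15, 15:40-16:45.
Nadia ∩ Kavya ∩ Hamid ∩ Jun: 08:50-10:40, 11:40-13:15, 15:40-16:45.
Nadia ∩ Kavya ∩ Hamid ∩ Jun ∩ Freya: 09:35-10:40, 11:40-13:15, 15:40-16:00.
So the common availability across everyone is 09:35-10:40, 11:40-13:15, 15:40-16:00.
The first common window of at least 40 minutes is 09:35-10:40, so the earliest start is 09:35.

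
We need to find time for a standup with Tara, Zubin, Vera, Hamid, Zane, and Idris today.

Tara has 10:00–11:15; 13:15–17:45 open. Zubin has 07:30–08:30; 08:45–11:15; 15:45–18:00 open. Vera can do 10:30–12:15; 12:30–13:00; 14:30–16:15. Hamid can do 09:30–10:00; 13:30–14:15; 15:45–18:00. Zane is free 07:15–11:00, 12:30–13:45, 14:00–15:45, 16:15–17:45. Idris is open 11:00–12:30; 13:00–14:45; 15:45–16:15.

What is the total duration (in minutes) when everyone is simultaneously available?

Tara ∩ Zubin: 10:00-11:15, 15:45-17:45.
Tara ∩ Zubin ∩ Vera: 10:30-11:15, 15:45-16:15.
Tara ∩ Zubin ∩ Vera ∩ Hamid: 15:45-16:15.
Tara ∩ Zubin ∩ Vera ∩ Hamid ∩ Zane: ∅.
Tara ∩ Zubin ∩ Vera ∩ Hamid ∩ Zane ∩ Idris: ∅.
There is no time when everyone is free.
There is no common window, so the total is 0 minutes.

0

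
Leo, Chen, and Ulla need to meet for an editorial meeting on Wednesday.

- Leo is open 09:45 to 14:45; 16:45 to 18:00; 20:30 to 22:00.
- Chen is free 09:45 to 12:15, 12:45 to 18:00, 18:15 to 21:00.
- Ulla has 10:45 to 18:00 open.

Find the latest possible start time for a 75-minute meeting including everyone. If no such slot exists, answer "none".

Leo ∩ Chen: 09:45-12:15, 12:45-14:45, 16:45-18:00, 20:30-21:00.
Leo ∩ Chen ∩ Ulla: 10:45-12:15, 12:45-14:45, 16:45-18:00.
So the common availability across everyone is 10:45-12:15, 12:45-14:45, 16:45-18:00.
The last common window of at least 75 minutes is 16:45-18:00; a 75-minute meeting can start as late as 16:45 and still end by 18:00.

16:45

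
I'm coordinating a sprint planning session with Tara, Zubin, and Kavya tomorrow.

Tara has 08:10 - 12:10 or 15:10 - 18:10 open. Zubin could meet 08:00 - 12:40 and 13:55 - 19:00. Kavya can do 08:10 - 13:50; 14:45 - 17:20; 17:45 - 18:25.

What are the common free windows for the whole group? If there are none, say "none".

Tara ∩ Zubin: 08:10-12:10, 15:10-18:10.
Tara ∩ Zubin ∩ Kavya: 08:10-12:10, 15:10-17:20, 17:45-18:10.

08:10-12:10, 15:10-17:20, 17:45-18:10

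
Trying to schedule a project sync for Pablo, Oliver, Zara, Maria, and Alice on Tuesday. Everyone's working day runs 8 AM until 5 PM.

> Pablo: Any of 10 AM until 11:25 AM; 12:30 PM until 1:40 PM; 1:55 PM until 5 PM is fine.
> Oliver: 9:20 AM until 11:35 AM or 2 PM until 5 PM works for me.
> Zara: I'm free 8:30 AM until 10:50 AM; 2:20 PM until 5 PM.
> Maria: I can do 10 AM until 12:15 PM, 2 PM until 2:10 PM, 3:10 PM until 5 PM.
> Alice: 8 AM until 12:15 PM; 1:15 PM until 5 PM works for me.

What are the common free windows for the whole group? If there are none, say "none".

Pablo ∩ Oliver: 10:00-11:25, 14:00-17:00.
Pablo ∩ Oliver ∩ Zara: 10:00-10:50, 14:20-17:00.
Pablo ∩ Oliver ∩ Zara ∩ Maria: 10:00-10:50, 15:10-17:00.
Pablo ∩ Oliver ∩ Zara ∩ Maria ∩ Alice: 10:00-10:50, 15:10-17:00.

10:00-10:50, 15:10-17:00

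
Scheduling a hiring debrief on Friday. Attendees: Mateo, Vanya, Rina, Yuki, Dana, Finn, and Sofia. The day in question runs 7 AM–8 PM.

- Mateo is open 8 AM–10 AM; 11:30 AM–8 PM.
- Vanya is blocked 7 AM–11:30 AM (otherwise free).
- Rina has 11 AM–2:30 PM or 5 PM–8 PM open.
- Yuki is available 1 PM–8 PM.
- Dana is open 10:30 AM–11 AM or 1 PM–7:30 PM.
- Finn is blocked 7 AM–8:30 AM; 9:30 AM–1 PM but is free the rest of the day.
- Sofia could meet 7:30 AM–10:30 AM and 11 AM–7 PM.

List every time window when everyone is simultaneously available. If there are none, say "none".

Mateo free: 08:00-10:00, 11:30-20:00.
Vanya free: 11:30-20:00 (invert busy blocks within the working day).
Rina free: 11:00-14:30, 17:00-20:00.
Yuki free: 13:00-20:00.
Dana free: 10:30-11:00, 13:00-19:30.
Finn free: 08:30-09:30, 13:00-20:00 (invert busy blocks within the working day).
Sofia free: 07:30-10:30, 11:00-19:00.
Mateo ∩ Vanya: 11:30-20:00.
Mateo ∩ Vanya ∩ Rina: 11:30-14:30, 17:00-20:00.
Mateo ∩ Vanya ∩ Rina ∩ Yuki: 13:00-14:30, 17:00-20:00.
Mateo ∩ Vanya ∩ Rina ∩ Yuki ∩ Dana: 13:00-14:30, 17:00-19:30.
Mateo ∩ Vanya ∩ Rina ∩ Yuki ∩ Dana ∩ Finn: 13:00-14:30, 17:00-19:30.
Mateo ∩ Vanya ∩ Rina ∩ Yuki ∩ Dana ∩ Finn ∩ Sofia: 13:00-14:30, 17:00-19:00.
So the common availability across everyone is 13:00-14:30, 17:00-19:00.

13:00-14:30, 17:00-19:00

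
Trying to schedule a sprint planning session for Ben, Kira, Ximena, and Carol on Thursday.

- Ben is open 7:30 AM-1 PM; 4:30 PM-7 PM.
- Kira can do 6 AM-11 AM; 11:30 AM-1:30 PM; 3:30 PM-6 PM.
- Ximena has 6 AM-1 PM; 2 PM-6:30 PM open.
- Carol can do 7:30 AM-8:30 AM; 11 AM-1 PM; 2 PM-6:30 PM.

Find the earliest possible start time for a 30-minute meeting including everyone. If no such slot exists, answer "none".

Ben ∩ Kira: 07:30-11:00, 11:30-13:00, 16:30-18:00.
Ben ∩ Kira ∩ Ximena: 07:30-11:00, 11:30-13:00, 16:30-18:00.
Ben ∩ Kira ∩ Ximena ∩ Carol: 07:30-08:30, 11:30-13:00, 16:30-18:00.
The first common window of at least 30 minutes is 07:30-08:30, so the earliest start is 07:30.

07:30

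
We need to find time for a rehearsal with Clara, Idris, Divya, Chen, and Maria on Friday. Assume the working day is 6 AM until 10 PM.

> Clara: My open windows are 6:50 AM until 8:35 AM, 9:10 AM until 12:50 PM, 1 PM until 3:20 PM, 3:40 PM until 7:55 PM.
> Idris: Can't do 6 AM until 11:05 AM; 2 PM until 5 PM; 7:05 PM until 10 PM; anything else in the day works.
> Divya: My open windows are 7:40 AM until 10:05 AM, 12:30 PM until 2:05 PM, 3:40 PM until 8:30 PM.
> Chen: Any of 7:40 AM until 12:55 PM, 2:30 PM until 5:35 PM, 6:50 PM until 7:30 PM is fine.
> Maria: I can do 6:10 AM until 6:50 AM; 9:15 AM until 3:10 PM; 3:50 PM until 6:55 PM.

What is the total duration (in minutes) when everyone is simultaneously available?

60

Clara free: 06:50-08:35, 09:10-12:50, 13:00-15:20, 15:40-19:55.
Idris free: 11:05-14:00, 17:00-19:05 (invert busy blocks within the working day).
Divya free: 07:40-10:05, 12:30-14:05, 15:40-20:30.
Chen free: 07:40-12:55, 14:30-17:35, 18:50-19:30.
Maria free: 06:10-06:50, 09:15-15:10, 15:50-18:55.
Clara ∩ Idris: 11:05-12:50, 13:00-14:00, 17:00-19:05.
Clara ∩ Idris ∩ Divya: 12:30-12:50, 13:00-14:00, 17:00-19:05.
Clara ∩ Idris ∩ Divya ∩ Chen: 12:30-12:50, 17:00-17:35, 18:50-19:05.
Clara ∩ Idris ∩ Divya ∩ Chen ∩ Maria: 12:30-12:50, 17:00-17:35, 18:50-18:55.
Summing the common windows: 20 + 35 + 5 = 60 minutes.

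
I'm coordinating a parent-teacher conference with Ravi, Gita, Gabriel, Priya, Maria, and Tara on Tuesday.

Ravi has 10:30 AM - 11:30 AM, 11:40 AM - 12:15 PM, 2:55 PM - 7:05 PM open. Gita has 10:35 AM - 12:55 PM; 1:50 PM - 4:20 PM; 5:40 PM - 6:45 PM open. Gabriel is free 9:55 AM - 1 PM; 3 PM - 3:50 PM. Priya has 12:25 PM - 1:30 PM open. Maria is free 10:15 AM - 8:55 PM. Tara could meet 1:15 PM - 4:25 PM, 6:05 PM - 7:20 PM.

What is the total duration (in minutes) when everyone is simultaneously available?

0

Ravi ∩ Gita: 10:35-11:30, 11:40-12:15, 14:55-16:20, 17:40-18:45.
Ravi ∩ Gita ∩ Gabriel: 10:35-11:30, 11:40-12:15, 15:00-15:50.
Ravi ∩ Gita ∩ Gabriel ∩ Priya: ∅.
Ravi ∩ Gita ∩ Gabriel ∩ Priya ∩ Maria: ∅.
Ravi ∩ Gita ∩ Gabriel ∩ Priya ∩ Maria ∩ Tara: ∅.
There is no time when everyone is free.
There is no common window, so the total is 0 minutes.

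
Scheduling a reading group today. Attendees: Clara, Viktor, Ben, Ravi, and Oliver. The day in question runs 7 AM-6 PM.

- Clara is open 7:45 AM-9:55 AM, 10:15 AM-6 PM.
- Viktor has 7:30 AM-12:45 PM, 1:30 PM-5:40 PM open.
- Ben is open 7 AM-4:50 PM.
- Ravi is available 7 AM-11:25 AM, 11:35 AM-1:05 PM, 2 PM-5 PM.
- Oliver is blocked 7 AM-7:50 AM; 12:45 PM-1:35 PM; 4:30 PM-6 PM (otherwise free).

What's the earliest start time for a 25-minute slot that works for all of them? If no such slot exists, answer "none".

07:50

Clara free: 07:45-09:55, 10:15-18:00.
Viktor free: 07:30-12:45, 13:30-17:40.
Ben free: 07:00-16:50.
Ravi free: 07:00-11:25, 11:35-13:05, 14:00-17:00.
Oliver free: 07:50-12:45, 13:35-16:30 (invert busy blocks within the working day).
Clara ∩ Viktor: 07:45-09:55, 10:15-12:45, 13:30-17:40.
Clara ∩ Viktor ∩ Ben: 07:45-09:55, 10:15-12:45, 13:30-16:50.
Clara ∩ Viktor ∩ Ben ∩ Ravi: 07:45-09:55, 10:15-11:25, 11:35-12:45, 14:00-16:50.
Clara ∩ Viktor ∩ Ben ∩ Ravi ∩ Oliver: 07:50-09:55, 10:15-11:25, 11:35-12:45, 14:00-16:30.
The first common window of at least 25 minutes is 07:50-09:55, so the earliest start is 07:50.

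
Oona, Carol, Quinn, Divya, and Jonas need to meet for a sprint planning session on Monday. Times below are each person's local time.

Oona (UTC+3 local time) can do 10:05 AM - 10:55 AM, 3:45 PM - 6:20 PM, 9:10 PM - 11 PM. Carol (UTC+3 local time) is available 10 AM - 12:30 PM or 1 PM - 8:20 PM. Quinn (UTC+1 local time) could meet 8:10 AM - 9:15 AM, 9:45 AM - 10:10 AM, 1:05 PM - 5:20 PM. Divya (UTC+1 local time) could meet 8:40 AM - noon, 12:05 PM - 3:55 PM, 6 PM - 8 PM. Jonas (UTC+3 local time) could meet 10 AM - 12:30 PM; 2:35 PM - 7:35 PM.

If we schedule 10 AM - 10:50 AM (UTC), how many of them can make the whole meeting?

2

Oona in UTC: 07:05-07:55, 12:45-15:20, 18:10-20:00 (subtract 3h to convert from UTC+3).
Carol in UTC: 07:00-09:30, 10:00-17:20 (subtract 3h to convert from UTC+3).
Quinn in UTC: 07:10-08:15, 08:45-09:10, 12:05-16:20 (subtract 1h to convert from UTC+1).
Divya in UTC: 07:40-11:00, 11:05-14:55, 17:00-19:00 (subtract 1h to convert from UTC+1).
Jonas in UTC: 07:00-09:30, 11:35-16:35 (subtract 3h to convert from UTC+3).
Carol and Divya can make the full 10:00-10:50 slot — that's 2.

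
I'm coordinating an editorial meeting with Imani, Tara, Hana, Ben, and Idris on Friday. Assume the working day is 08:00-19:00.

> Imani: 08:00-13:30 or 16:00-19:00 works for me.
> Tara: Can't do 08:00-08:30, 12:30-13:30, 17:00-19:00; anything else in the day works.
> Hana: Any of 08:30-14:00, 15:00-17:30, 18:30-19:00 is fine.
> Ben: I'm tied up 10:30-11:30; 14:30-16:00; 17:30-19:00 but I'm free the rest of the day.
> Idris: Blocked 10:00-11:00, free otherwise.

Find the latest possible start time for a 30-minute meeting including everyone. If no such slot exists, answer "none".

Imani free: 08:00-13:30, 16:00-19:00.
Tara free: 08:30-12:30, 13:30-17:00 (invert busy blocks within the working day).
Hana free: 08:30-14:00, 15:00-17:30, 18:30-19:00.
Ben free: 08:00-10:30, 11:30-14:30, 16:00-17:30 (invert busy blocks within the working day).
Idris free: 08:00-10:00, 11:00-19:00 (invert busy blocks within the working day).
Imani ∩ Tara: 08:30-12:30, 16:00-17:00.
Imani ∩ Tara ∩ Hana: 08:30-12:30, 16:00-17:00.
Imani ∩ Tara ∩ Hana ∩ Ben: 08:30-10:30, 11:30-12:30, 16:00-17:00.
Imani ∩ Tara ∩ Hana ∩ Ben ∩ Idris: 08:30-10:00, 11:30-12:30, 16:00-17:00.
The last common window of at least 30 minutes is 16:00-17:00; a 30-minute meeting can start as late as 16:30 and still end by 17:00.

16:30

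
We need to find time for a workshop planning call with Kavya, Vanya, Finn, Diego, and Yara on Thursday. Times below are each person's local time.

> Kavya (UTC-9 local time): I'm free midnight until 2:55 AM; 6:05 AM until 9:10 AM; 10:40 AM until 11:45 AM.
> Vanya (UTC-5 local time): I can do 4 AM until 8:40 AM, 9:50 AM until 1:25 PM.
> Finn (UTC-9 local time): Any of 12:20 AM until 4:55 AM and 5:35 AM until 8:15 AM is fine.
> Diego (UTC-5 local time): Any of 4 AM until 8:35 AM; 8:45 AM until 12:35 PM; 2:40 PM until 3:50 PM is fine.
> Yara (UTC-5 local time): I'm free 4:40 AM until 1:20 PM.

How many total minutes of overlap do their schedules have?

Kavya in UTC: 09:00-11:55, 15:05-18:10, 19:40-20:45 (add 9h to convert from UTC-9).
Vanya in UTC: 09:00-13:40, 14:50-18:25 (add 5h to convert from UTC-5).
Finn in UTC: 09:20-13:55, 14:35-17:15 (add 9h to convert from UTC-9).
Diego in UTC: 09:00-13:35, 13:45-17:35, 19:40-20:50 (add 5h to convert from UTC-5).
Yara in UTC: 09:40-18:20 (add 5h to convert from UTC-5).
Kavya ∩ Vanya: 09:00-11:55, 15:05-18:10.
Kavya ∩ Vanya ∩ Finn: 09:20-11:55, 15:05-17:15.
Kavya ∩ Vanya ∩ Finn ∩ Diego: 09:20-11:55, 15:05-17:15.
Kavya ∩ Vanya ∩ Finn ∩ Diego ∩ Yara: 09:40-11:55, 15:05-17:15.
Summing the common windows: 135 + 130 = 265 minutes.

265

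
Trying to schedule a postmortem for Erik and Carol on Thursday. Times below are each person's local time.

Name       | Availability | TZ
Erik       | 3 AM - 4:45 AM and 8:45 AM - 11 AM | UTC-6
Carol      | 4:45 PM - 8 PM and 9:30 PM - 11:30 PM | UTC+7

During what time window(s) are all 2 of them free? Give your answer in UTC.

Erik in UTC: 09:00-10:45, 14:45-17:00 (add 6h to convert from UTC-6).
Carol in UTC: 09:45-13:00, 14:30-16:30 (subtract 7h to convert from UTC+7).
Erik ∩ Carol: 09:45-10:45, 14:45-16:30.

09:45-10:45, 14:45-16:30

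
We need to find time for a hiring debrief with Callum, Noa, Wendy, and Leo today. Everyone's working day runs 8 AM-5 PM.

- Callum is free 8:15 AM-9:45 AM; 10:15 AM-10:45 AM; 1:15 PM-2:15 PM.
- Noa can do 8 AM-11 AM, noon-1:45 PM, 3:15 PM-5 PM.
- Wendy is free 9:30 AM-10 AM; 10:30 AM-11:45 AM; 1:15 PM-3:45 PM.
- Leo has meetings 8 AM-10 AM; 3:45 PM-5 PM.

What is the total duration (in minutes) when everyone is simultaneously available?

45

Callum free: 08:15-09:45, 10:15-10:45, 13:15-14:15.
Noa free: 08:00-11:00, 12:00-13:45, 15:15-17:00.
Wendy free: 09:30-10:00, 10:30-11:45, 13:15-15:45.
Leo free: 10:00-15:45 (invert busy blocks within the working day).
Callum ∩ Noa: 08:15-09:45, 10:15-10:45, 13:15-13:45.
Callum ∩ Noa ∩ Wendy: 09:30-09:45, 10:30-10:45, 13:15-13:45.
Callum ∩ Noa ∩ Wendy ∩ Leo: 10:30-10:45, 13:15-13:45.
Summing the common windows: 15 + 30 = 45 minutes.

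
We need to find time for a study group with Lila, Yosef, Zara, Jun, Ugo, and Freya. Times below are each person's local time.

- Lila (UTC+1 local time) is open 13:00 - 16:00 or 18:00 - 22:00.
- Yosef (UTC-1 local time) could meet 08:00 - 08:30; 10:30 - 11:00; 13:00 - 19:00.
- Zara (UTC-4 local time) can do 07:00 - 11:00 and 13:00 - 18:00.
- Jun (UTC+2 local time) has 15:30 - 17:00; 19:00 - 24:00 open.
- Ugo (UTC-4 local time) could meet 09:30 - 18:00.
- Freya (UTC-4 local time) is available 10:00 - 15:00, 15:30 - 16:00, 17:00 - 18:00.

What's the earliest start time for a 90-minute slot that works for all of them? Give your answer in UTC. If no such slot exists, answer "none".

Lila in UTC: 12:00-15:00, 17:00-21:00 (subtract 1h to convert from UTC+1).
Yosef in UTC: 09:00-09:30, 11:30-12:00, 14:00-20:00 (add 1h to convert from UTC-1).
Zara in UTC: 11:00-15:00, 17:00-22:00 (add 4h to convert from UTC-4).
Jun in UTC: 13:30-15:00, 17:00-22:00 (subtract 2h to convert from UTC+2).
Ugo in UTC: 13:30-22:00 (add 4h to convert from UTC-4).
Freya in UTC: 14:00-19:00, 19:30-20:00, 21:00-22:00 (add 4h to convert from UTC-4).
Lila ∩ Yosef: 14:00-15:00, 17:00-20:00.
Lila ∩ Yosef ∩ Zara: 14:00-15:00, 17:00-20:00.
Lila ∩ Yosef ∩ Zara ∩ Jun: 14:00-15:00, 17:00-20:00.
Lila ∩ Yosef ∩ Zara ∩ Jun ∩ Ugo: 14:00-15:00, 17:00-20:00.
Lila ∩ Yosef ∩ Zara ∩ Jun ∩ Ugo ∩ Freya: 14:00-15:00, 17:00-19:00, 19:30-20:00.
The first common window of at least 90 minutes is 17:00-19:00, so the earliest start is 17:00.

17:00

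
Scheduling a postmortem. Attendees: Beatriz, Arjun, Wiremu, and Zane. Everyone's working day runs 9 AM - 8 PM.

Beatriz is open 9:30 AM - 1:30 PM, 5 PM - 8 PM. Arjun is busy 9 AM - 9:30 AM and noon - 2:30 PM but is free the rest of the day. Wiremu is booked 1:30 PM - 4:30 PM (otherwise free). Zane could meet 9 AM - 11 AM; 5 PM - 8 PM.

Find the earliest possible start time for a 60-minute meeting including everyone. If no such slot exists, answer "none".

Beatriz free: 09:30-13:30, 17:00-20:00.
Arjun free: 09:30-12:00, 14:30-20:00 (invert busy blocks within the working day).
Wiremu free: 09:00-13:30, 16:30-20:00 (invert busy blocks within the working day).
Zane free: 09:00-11:00, 17:00-20:00.
Beatriz ∩ Arjun: 09:30-12:00, 17:00-20:00.
Beatriz ∩ Arjun ∩ Wiremu: 09:30-12:00, 17:00-20:00.
Beatriz ∩ Arjun ∩ Wiremu ∩ Zane: 09:30-11:00, 17:00-20:00.
The first common window of at least 60 minutes is 09:30-11:00, so the earliest start is 09:30.

09:30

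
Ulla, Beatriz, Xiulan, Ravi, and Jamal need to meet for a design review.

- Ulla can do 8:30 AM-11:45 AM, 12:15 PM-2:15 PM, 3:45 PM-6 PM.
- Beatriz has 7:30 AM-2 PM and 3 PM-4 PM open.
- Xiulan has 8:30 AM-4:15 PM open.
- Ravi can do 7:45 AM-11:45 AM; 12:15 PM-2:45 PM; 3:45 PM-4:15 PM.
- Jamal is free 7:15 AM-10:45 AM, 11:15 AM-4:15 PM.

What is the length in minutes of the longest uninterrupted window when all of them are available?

135

Ulla ∩ Beatriz: 08:30-11:45, 12:15-14:00, 15:45-16:00.
Ulla ∩ Beatriz ∩ Xiulan: 08:30-11:45, 12:15-14:00, 15:45-16:00.
Ulla ∩ Beatriz ∩ Xiulan ∩ Ravi: 08:30-11:45, 12:15-14:00, 15:45-16:00.
Ulla ∩ Beatriz ∩ Xiulan ∩ Ravi ∩ Jamal: 08:30-10:45, 11:15-11:45, 12:15-14:00, 15:45-16:00.
So the common availability across everyone is 08:30-10:45, 11:15-11:45, 12:15-14:00, 15:45-16:00.
The longest is 08:30-10:45 at 135 minutes.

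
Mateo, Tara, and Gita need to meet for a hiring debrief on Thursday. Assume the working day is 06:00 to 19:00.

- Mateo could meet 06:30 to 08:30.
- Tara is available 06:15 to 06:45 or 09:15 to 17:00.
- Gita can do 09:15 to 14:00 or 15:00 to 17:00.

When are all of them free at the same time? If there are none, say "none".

none

Mateo ∩ Tara: 06:30-06:45.
Mateo ∩ Tara ∩ Gita: ∅.
There is no time when everyone is free.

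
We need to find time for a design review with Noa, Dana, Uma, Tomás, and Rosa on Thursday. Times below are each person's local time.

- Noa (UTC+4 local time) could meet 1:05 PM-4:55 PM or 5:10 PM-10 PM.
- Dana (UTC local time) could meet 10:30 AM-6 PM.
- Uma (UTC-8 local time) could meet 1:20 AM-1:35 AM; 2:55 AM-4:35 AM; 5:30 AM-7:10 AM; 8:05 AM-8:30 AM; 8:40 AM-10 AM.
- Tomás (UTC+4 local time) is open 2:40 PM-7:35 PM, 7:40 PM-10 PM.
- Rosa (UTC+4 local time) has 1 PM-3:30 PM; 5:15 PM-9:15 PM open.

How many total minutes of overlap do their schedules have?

195

Noa in UTC: 09:05-12:55, 13:10-18:00 (subtract 4h to convert from UTC+4).
Dana in UTC: 10:30-18:00.
Uma in UTC: 09:20-09:35, 10:55-12:35, 13:30-15:10, 16:05-16:30, 16:40-18:00 (add 8h to convert from UTC-8).
Tomás in UTC: 10:40-15:35, 15:40-18:00 (subtract 4h to convert from UTC+4).
Rosa in UTC: 09:00-11:30, 13:15-17:15 (subtract 4h to convert from UTC+4).
Noa ∩ Dana: 10:30-12:55, 13:10-18:00.
Noa ∩ Dana ∩ Uma: 10:55-12:35, 13:30-15:10, 16:05-16:30, 16:40-18:00.
Noa ∩ Dana ∩ Uma ∩ Tomás: 10:55-12:35, 13:30-15:10, 16:05-16:30, 16:40-18:00.
Noa ∩ Dana ∩ Uma ∩ Tomás ∩ Rosa: 10:55-11:30, 13:30-15:10, 16:05-16:30, 16:40-17:15.
So the common availability across everyone is 10:55-11:30, 13:30-15:10, 16:05-16:30, 16:40-17:15.
Summing the common windows: 35 + 100 + 25 + 35 = 195 minutes.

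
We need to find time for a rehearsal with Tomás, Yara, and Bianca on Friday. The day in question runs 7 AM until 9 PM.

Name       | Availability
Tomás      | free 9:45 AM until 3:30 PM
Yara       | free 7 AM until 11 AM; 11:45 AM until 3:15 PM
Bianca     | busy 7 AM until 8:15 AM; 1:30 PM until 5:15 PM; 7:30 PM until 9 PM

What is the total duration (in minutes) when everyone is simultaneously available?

180

Tomás free: 09:45-15:30.
Yara free: 07:00-11:00, 11:45-15:15.
Bianca free: 08:15-13:30, 17:15-19:30 (invert busy blocks within the working day).
Tomás ∩ Yara: 09:45-11:00, 11:45-15:15.
Tomás ∩ Yara ∩ Bianca: 09:45-11:00, 11:45-13:30.
Summing the common windows: 75 + 105 = 180 minutes.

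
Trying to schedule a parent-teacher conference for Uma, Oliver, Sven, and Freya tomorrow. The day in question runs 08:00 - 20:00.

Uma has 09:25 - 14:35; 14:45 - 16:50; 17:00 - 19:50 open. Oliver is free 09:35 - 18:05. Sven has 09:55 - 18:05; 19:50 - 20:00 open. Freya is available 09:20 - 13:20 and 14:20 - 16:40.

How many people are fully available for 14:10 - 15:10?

2

Oliver and Sven can make the full 14:10-15:10 slot — that's 2.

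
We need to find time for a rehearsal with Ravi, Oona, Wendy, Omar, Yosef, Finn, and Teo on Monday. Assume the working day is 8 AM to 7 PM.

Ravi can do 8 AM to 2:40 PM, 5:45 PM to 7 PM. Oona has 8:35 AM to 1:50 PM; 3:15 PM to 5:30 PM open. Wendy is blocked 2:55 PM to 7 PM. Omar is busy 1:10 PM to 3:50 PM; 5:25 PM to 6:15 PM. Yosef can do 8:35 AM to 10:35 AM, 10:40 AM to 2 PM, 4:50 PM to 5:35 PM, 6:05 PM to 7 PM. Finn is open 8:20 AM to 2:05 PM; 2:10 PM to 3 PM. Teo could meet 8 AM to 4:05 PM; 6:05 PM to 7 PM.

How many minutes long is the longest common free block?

150

Ravi free: 08:00-14:40, 17:45-19:00.
Oona free: 08:35-13:50, 15:15-17:30.
Wendy free: 08:00-14:55 (invert busy blocks within the working day).
Omar free: 08:00-13:10, 15:50-17:25, 18:15-19:00 (invert busy blocks within the working day).
Yosef free: 08:35-10:35, 10:40-14:00, 16:50-17:35, 18:05-19:00.
Finn free: 08:20-14:05, 14:10-15:00.
Teo free: 08:00-16:05, 18:05-19:00.
Ravi ∩ Oona: 08:35-13:50.
Ravi ∩ Oona ∩ Wendy: 08:35-13:50.
Ravi ∩ Oona ∩ Wendy ∩ Omar: 08:35-13:10.
Ravi ∩ Oona ∩ Wendy ∩ Omar ∩ Yosef: 08:35-10:35, 10:40-13:10.
Ravi ∩ Oona ∩ Wendy ∩ Omar ∩ Yosef ∩ Finn: 08:35-10:35, 10:40-13:10.
Ravi ∩ Oona ∩ Wendy ∩ Omar ∩ Yosef ∩ Finn ∩ Teo: 08:35-10:35, 10:40-13:10.
Those are the intersection windows.
The longest is 10:40-13:10 at 150 minutes.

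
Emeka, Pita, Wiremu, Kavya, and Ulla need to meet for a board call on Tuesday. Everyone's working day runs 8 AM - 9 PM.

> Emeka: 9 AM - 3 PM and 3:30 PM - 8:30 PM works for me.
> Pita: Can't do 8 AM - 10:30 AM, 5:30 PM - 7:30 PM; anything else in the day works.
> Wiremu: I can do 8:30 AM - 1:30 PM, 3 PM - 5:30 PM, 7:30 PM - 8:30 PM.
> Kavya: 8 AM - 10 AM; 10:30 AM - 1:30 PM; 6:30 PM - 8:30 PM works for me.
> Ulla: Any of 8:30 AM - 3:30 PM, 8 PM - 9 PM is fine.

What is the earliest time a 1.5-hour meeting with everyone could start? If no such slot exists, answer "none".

Emeka free: 09:00-15:00, 15:30-20:30.
Pita free: 10:30-17:30, 19:30-21:00 (invert busy blocks within the working day).
Wiremu free: 08:30-13:30, 15:00-17:30, 19:30-20:30.
Kavya free: 08:00-10:00, 10:30-13:30, 18:30-20:30.
Ulla free: 08:30-15:30, 20:00-21:00.
Emeka ∩ Pita: 10:30-15:00, 15:30-17:30, 19:30-20:30.
Emeka ∩ Pita ∩ Wiremu: 10:30-13:30, 15:30-17:30, 19:30-20:30.
Emeka ∩ Pita ∩ Wiremu ∩ Kavya: 10:30-13:30, 19:30-20:30.
Emeka ∩ Pita ∩ Wiremu ∩ Kavya ∩ Ulla: 10:30-13:30, 20:00-20:30.
So the common availability across everyone is 10:30-13:30, 20:00-20:30.
The first common window of at least 90 minutes is 10:30-13:30, so the earliest start is 10:30.

10:30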